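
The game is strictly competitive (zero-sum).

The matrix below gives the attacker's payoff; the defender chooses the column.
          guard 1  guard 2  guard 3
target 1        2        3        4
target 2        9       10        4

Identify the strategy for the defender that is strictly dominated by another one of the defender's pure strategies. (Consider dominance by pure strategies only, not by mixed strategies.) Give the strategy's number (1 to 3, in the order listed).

2

The defender prefers columns that give the attacker less. Compare guard 2 with guard 1: 2 < 3, 9 < 10.
So guard 1 strictly dominates guard 2 for the defender; guard 2 is strictly dominated.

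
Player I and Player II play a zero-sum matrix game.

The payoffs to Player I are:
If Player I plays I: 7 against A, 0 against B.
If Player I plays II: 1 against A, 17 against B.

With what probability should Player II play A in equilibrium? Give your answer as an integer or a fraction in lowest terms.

Row minima are 0 and 1, so Player I's maximin is 1; column maxima are 7 and 17, so Player II's minimax is 7. These differ, so the equilibrium is in mixed strategies.
Let Player II play A with probability q. Player I is indifferent when 7q = q + 17(1−q), giving q = 17/23.

17/23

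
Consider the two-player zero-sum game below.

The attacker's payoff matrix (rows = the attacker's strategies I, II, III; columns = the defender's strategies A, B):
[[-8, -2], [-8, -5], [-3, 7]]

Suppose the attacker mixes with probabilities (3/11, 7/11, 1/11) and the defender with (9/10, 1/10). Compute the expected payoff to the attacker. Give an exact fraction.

Against (9/10, 1/10), each row's expected payoff is I: -37/5; II: -77/10; III: -2.
Taking the (3/11, 7/11, 1/11)-weighted average: (3/11)·(-37/5) + (7/11)·(-77/10) + (1/11)·(-2) = -71/10.

-71/10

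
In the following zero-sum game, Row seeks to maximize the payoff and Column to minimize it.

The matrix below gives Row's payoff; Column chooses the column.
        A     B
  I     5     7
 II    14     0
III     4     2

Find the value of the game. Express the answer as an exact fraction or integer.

Row III is strictly dominated by row I, so Row never plays it.
The remaining 2×2 game on (I, II) × (A, B) has no saddle point. Let Row play I with probability p; indifference gives 5p + 14(1−p) = 7p, so p = 7/8.
Similarly Column's optimal q on A is 7/16, and the value is 5·(7/16) + (7)·(9/16) = 49/8.

49/8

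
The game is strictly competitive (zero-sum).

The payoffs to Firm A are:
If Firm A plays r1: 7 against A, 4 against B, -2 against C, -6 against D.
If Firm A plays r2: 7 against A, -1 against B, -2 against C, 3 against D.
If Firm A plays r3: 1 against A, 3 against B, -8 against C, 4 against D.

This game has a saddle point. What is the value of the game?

-2

Row minima: -6, -2, -8 → Firm A's maximin is -2.
Column maxima: 7, 4, -2, 4 → Firm B's minimax is -2.
They coincide at (r2, C), so the value is -2.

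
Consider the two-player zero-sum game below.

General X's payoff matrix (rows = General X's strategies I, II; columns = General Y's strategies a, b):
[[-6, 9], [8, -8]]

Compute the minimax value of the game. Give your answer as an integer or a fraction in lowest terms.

Row minima are -6 and -8, so General X's maximin is -6; column maxima are 8 and 9, so General Y's minimax is 8. These differ, so the equilibrium is in mixed strategies.
Let General X play I with probability p. General Y is indifferent when −6p + 8(1−p) = 9p − 8(1−p), giving p = 16/31.
Let General Y play a with probability q. General X is indifferent when −6q + 9(1−q) = 8q − 8(1−q), giving q = 17/31.
The value is -6·(17/31) + (9)·(14/31) = 24/31.

24/31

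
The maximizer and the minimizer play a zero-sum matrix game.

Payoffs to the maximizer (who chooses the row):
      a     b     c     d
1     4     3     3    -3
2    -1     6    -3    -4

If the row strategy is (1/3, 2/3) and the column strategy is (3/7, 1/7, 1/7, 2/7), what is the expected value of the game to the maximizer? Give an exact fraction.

Against (3/7, 1/7, 1/7, 2/7), each row's expected payoff is 1: 12/7; 2: -8/7.
Taking the (1/3, 2/3)-weighted average: (1/3)·(12/7) + (2/3)·(-8/7) = -4/21.

-4/21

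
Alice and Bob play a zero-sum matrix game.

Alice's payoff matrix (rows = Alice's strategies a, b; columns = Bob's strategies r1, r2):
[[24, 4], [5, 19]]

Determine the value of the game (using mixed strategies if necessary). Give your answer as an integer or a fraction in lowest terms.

218/17

Row minima are 4 and 5, so Alice's maximin is 5; column maxima are 24 and 19, so Bob's minimax is 19. These differ, so the equilibrium is in mixed strategies.
Let Alice play a with probability p. Bob is indifferent when 24p + 5(1−p) = 4p + 19(1−p), giving p = 7/17.
Let Bob play r1 with probability q. Alice is indifferent when 24q + 4(1−q) = 5q + 19(1−q), giving q = 15/34.
The value is 24·(15/34) + (4)·(19/34) = 218/17.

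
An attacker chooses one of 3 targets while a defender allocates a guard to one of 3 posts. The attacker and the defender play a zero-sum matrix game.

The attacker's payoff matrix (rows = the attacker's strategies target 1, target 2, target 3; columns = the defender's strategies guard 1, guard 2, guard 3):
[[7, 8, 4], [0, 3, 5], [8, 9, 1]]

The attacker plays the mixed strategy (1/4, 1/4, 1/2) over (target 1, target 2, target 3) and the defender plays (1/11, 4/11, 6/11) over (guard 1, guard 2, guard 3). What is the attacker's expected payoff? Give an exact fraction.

205/44

Against (1/11, 4/11, 6/11), each row's expected payoff is target 1: 63/11; target 2: 42/11; target 3: 50/11.
Taking the (1/4, 1/4, 1/2)-weighted average: (1/4)·(63/11) + (1/4)·(42/11) + (1/2)·(50/11) = 205/44.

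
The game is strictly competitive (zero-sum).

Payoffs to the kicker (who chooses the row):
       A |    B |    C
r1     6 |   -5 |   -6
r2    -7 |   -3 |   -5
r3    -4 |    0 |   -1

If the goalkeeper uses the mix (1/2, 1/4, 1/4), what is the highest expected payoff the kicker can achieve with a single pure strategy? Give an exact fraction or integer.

r1: (6)·(1/2) + (-5)·(1/4) + (-6)·(1/4) = 1/4.
r2: (-7)·(1/2) + (-3)·(1/4) + (-5)·(1/4) = -11/2.
r3: (-4)·(1/2) + (0)·(1/4) + (-1)·(1/4) = -9/4.
The best pure response is r1 with expected payoff 1/4.

1/4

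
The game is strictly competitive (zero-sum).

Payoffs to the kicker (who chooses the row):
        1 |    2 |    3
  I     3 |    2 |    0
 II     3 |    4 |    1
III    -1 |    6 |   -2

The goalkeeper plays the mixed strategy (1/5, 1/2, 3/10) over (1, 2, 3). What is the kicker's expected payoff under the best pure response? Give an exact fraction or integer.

29/10

I: (3)·(1/5) + (2)·(1/2) + (0)·(3/10) = 8/5.
II: (3)·(1/5) + (4)·(1/2) + (1)·(3/10) = 29/10.
III: (-1)·(1/5) + (6)·(1/2) + (-2)·(3/10) = 11/5.
The best pure response is II with expected payoff 29/10.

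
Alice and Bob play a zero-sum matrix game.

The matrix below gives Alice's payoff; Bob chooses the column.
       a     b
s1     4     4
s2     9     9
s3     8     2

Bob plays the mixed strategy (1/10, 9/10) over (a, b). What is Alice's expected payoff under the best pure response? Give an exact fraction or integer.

9

s1: (4)·(1/10) + (4)·(9/10) = 4.
s2: (9)·(1/10) + (9)·(9/10) = 9.
s3: (8)·(1/10) + (2)·(9/10) = 13/5.
The best pure response is s2 with expected payoff 9.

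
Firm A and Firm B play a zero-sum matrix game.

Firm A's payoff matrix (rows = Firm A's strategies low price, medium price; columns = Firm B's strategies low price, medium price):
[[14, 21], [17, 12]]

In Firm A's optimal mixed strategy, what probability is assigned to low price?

5/12

Row minima are 14 and 12, so Firm A's maximin is 14; column maxima are 17 and 21, so Firm B's minimax is 17. These differ, so the equilibrium is in mixed strategies.
Let Firm A play low price with probability p. Firm B is indifferent when 14p + 17(1−p) = 21p + 12(1−p), giving p = 5/12.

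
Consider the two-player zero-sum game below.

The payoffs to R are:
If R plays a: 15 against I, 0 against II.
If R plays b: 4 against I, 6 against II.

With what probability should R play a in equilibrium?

Row minima are 0 and 4, so R's maximin is 4; column maxima are 15 and 6, so C's minimax is 6. These differ, so the equilibrium is in mixed strategies.
Let R play a with probability p. C is indifferent when 15p + 4(1−p) = 6(1−p), giving p = 2/17.

2/17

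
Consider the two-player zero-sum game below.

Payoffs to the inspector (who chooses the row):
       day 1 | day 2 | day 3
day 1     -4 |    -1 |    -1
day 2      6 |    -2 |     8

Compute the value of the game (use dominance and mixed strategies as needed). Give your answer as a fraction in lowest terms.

Column day 3 is strictly dominated by day 1 for the inspectee (it gives the inspector more in every row).
The remaining 2×2 game on (day 1, day 2) × (day 1, day 2) has no saddle point. Let the inspector play day 1 with probability p; indifference gives −4p + 6(1−p) = −p − 2(1−p), so p = 8/11.
Similarly the inspectee's optimal q on day 1 is 1/11, and the value is -4·(1/11) + (-1)·(10/11) = -14/11.

-14/11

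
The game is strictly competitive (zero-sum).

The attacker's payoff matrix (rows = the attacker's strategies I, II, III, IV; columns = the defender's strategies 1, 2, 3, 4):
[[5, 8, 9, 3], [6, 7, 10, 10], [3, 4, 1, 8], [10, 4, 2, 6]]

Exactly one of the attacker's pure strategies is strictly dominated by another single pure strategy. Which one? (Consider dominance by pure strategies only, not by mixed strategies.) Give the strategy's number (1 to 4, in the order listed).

3

Compare III with II: 6 > 3, 7 > 4, 10 > 1, 10 > 8.
So II strictly dominates III for the attacker; III is strictly dominated.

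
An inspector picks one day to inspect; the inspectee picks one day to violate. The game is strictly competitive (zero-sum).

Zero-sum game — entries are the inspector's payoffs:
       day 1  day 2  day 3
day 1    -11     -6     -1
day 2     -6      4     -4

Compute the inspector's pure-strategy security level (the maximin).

The worst-case payoff for each row is day 1: -11, day 2: -6.
The best of these is -6.

-6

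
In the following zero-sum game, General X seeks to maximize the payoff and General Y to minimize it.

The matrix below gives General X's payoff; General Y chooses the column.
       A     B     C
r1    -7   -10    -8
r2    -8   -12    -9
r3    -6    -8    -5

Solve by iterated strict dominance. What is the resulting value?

-8

Column C is strictly dominated by B for General Y (-10<-8, -12<-9, -8<-5); eliminate C.
Column A is strictly dominated by B for General Y (-10<-7, -12<-8, -8<-6); eliminate A.
Row r1 is strictly dominated by row r3 (-8>-10); eliminate r1.
Row r2 is strictly dominated by row r3 (-8>-12); eliminate r2.
Only (r3, B) remains, with payoff -8.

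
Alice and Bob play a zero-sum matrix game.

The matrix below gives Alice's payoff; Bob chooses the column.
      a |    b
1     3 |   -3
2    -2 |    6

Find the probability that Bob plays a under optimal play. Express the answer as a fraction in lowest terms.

Row minima are -3 and -2, so Alice's maximin is -2; column maxima are 3 and 6, so Bob's minimax is 3. These differ, so the equilibrium is in mixed strategies.
Let Bob play a with probability q. Alice is indifferent when 3q − 3(1−q) = −2q + 6(1−q), giving q = 9/14.

9/14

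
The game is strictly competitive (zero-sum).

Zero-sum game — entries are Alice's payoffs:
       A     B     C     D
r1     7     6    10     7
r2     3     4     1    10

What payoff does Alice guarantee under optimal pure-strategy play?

6

Row minima: 6, 1 → Alice's maximin is 6.
Column maxima: 7, 6, 10, 10 → Bob's minimax is 6.
They coincide at (r1, B), so the value is 6.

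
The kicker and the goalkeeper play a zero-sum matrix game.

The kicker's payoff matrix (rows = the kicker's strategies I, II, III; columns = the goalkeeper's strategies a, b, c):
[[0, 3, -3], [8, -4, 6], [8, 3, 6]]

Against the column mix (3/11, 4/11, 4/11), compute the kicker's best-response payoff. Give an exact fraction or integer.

I: (0)·(3/11) + (3)·(4/11) + (-3)·(4/11) = 0.
II: (8)·(3/11) + (-4)·(4/11) + (6)·(4/11) = 32/11.
III: (8)·(3/11) + (3)·(4/11) + (6)·(4/11) = 60/11.
The best pure response is III with expected payoff 60/11.

60/11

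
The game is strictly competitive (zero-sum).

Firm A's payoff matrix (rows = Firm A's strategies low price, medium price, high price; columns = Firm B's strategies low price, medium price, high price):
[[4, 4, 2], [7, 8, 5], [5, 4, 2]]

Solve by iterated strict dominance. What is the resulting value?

Row high price is strictly dominated by row medium price (7>5, 8>4, 5>2); eliminate high price.
Column medium price is strictly dominated by high price for Firm B (2<4, 5<8); eliminate medium price.
Column low price is strictly dominated by high price for Firm B (2<4, 5<7); eliminate low price.
Row low price is strictly dominated by row medium price (5>2); eliminate low price.
Only (medium price, high price) remains, with payoff 5.

5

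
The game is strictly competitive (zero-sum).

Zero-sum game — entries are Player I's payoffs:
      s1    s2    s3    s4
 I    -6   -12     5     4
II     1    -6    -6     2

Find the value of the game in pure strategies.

-6

Row minima: -12, -6 → Player I's maximin is -6.
Column maxima: 1, -6, 5, 4 → Player II's minimax is -6.
They coincide at (II, s2), so the value is -6.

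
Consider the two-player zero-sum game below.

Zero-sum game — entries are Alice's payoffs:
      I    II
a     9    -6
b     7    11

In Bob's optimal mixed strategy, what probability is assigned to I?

Row minima are -6 and 7, so Alice's maximin is 7; column maxima are 9 and 11, so Bob's minimax is 9. These differ, so the equilibrium is in mixed strategies.
Let Bob play I with probability q. Alice is indifferent when 9q − 6(1−q) = 7q + 11(1−q), giving q = 17/19.

17/19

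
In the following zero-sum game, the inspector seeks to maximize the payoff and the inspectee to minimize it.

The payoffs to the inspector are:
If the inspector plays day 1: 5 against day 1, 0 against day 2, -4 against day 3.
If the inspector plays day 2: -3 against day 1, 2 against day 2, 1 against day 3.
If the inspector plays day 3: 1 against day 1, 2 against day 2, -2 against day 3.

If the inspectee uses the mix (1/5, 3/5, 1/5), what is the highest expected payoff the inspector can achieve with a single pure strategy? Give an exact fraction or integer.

1

day 1: (5)·(1/5) + (0)·(3/5) + (-4)·(1/5) = 1/5.
day 2: (-3)·(1/5) + (2)·(3/5) + (1)·(1/5) = 4/5.
day 3: (1)·(1/5) + (2)·(3/5) + (-2)·(1/5) = 1.
The best pure response is day 3 with expected payoff 1.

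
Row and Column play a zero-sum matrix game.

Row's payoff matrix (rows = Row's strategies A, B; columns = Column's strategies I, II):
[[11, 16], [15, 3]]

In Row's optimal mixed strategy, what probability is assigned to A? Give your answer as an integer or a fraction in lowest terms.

12/17

Row minima are 11 and 3, so Row's maximin is 11; column maxima are 15 and 16, so Column's minimax is 15. These differ, so the equilibrium is in mixed strategies.
Let Row play A with probability p. Column is indifferent when 11p + 15(1−p) = 16p + 3(1−p), giving p = 12/17.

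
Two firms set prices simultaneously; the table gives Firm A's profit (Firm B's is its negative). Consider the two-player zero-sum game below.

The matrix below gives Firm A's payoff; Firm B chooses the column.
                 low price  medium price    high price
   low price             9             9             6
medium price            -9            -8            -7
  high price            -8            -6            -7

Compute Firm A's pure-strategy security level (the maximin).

The worst-case payoff for each row is low price: 6, medium price: -9, high price: -8.
The best of these is 6.

6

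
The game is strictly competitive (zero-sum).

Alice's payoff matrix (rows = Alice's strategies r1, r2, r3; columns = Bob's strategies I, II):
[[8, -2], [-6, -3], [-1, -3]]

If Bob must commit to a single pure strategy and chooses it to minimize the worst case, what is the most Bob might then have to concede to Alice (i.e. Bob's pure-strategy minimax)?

The worst case (largest entry) in each column is I: 8, II: -2.
The best (smallest) of these is -2.

-2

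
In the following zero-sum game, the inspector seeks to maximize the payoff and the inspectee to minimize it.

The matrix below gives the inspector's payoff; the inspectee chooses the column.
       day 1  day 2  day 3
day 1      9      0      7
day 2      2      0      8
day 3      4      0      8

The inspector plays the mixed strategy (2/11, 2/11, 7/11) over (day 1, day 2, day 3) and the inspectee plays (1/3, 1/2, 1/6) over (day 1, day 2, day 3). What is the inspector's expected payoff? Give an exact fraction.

Against (1/3, 1/2, 1/6), each row's expected payoff is day 1: 25/6; day 2: 2; day 3: 8/3.
Taking the (2/11, 2/11, 7/11)-weighted average: (2/11)·(25/6) + (2/11)·(2) + (7/11)·(8/3) = 31/11.

31/11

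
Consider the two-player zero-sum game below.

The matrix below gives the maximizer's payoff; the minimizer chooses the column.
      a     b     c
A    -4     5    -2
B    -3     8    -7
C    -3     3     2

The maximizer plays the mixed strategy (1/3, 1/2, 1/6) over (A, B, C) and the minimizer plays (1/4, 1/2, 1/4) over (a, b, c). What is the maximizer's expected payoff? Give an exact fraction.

31/24

Against (1/4, 1/2, 1/4), each row's expected payoff is A: 1; B: 3/2; C: 5/4.
Taking the (1/3, 1/2, 1/6)-weighted average: (1/3)·(1) + (1/2)·(3/2) + (1/6)·(5/4) = 31/24.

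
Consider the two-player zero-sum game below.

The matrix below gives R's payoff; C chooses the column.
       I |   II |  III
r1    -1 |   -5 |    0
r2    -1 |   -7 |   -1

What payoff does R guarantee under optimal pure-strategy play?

-5

Row minima: -5, -7 → R's maximin is -5.
Column maxima: -1, -5, 0 → C's minimax is -5.
They coincide at (r1, II), so the value is -5.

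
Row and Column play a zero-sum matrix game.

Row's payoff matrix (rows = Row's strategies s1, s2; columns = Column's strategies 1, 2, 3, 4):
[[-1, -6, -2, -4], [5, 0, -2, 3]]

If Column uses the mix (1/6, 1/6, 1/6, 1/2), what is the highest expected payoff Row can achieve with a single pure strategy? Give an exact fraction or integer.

s1: (-1)·(1/6) + (-6)·(1/6) + (-2)·(1/6) + (-4)·(1/2) = -7/2.
s2: (5)·(1/6) + (0)·(1/6) + (-2)·(1/6) + (3)·(1/2) = 2.
The best pure response is s2 with expected payoff 2.

2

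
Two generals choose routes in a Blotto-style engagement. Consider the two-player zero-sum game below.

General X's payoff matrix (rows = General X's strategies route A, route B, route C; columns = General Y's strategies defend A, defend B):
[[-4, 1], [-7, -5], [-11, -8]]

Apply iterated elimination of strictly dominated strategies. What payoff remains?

Column defend B is strictly dominated by defend A for General Y (-4<1, -7<-5, -11<-8); eliminate defend B.
Row route C is strictly dominated by row route A (-4>-11); eliminate route C.
Row route B is strictly dominated by row route A (-4>-7); eliminate route B.
Only (route A, defend A) remains, with payoff -4.

-4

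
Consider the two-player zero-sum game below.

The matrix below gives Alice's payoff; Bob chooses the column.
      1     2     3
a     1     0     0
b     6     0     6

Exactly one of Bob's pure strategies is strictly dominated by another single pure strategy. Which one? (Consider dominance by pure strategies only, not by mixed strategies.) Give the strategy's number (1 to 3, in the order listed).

1

Bob prefers columns that give Alice less. Compare 1 with 2: 0 < 1, 0 < 6.
So 2 strictly dominates 1 for Bob; 1 is strictly dominated.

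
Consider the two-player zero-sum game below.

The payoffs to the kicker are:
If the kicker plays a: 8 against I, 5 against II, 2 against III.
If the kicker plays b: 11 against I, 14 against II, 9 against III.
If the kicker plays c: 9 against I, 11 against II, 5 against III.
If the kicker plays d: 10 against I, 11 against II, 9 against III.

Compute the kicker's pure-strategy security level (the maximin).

The worst-case payoff for each row is a: 2, b: 9, c: 5, d: 9.
The best of these is 9.

9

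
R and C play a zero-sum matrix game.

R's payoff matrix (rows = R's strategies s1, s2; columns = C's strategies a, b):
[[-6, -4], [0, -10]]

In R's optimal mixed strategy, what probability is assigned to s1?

Row minima are -6 and -10, so R's maximin is -6; column maxima are 0 and -4, so C's minimax is -4. These differ, so the equilibrium is in mixed strategies.
Let R play s1 with probability p. C is indifferent when −6p = −4p − 10(1−p), giving p = 5/6.

5/6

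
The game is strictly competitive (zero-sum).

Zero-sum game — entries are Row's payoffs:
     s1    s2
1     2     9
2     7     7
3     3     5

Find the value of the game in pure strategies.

7

Row minima: 2, 7, 3 → Row's maximin is 7.
Column maxima: 7, 9 → Column's minimax is 7.
They coincide at (2, s1), so the value is 7.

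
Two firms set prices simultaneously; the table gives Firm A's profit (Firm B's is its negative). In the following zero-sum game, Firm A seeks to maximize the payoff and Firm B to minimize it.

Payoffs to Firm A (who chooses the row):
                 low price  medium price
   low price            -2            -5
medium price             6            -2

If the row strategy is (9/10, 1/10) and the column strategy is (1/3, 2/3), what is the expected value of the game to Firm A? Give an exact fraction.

-53/15

Against (1/3, 2/3), each row's expected payoff is low price: -4; medium price: 2/3.
Taking the (9/10, 1/10)-weighted average: (9/10)·(-4) + (1/10)·(2/3) = -53/15.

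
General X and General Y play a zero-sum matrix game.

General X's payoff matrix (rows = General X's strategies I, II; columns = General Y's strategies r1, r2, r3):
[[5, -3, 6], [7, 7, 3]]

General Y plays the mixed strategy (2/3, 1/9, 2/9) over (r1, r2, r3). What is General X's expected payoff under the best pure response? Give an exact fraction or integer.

I: (5)·(2/3) + (-3)·(1/9) + (6)·(2/9) = 13/3.
II: (7)·(2/3) + (7)·(1/9) + (3)·(2/9) = 55/9.
The best pure response is II with expected payoff 55/9.

55/9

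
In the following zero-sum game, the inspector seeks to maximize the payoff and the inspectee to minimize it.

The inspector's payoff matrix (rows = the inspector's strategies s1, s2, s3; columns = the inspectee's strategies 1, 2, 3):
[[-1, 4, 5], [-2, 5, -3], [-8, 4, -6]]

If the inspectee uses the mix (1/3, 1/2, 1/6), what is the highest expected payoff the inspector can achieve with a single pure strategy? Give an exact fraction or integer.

5/2

s1: (-1)·(1/3) + (4)·(1/2) + (5)·(1/6) = 5/2.
s2: (-2)·(1/3) + (5)·(1/2) + (-3)·(1/6) = 4/3.
s3: (-8)·(1/3) + (4)·(1/2) + (-6)·(1/6) = -5/3.
The best pure response is s1 with expected payoff 5/2.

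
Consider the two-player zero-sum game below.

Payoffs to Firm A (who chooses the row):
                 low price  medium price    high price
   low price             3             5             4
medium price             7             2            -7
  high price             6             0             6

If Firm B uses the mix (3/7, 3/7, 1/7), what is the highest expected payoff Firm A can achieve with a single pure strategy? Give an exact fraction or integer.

low price: (3)·(3/7) + (5)·(3/7) + (4)·(1/7) = 4.
medium price: (7)·(3/7) + (2)·(3/7) + (-7)·(1/7) = 20/7.
high price: (6)·(3/7) + (0)·(3/7) + (6)·(1/7) = 24/7.
The best pure response is low price with expected payoff 4.

4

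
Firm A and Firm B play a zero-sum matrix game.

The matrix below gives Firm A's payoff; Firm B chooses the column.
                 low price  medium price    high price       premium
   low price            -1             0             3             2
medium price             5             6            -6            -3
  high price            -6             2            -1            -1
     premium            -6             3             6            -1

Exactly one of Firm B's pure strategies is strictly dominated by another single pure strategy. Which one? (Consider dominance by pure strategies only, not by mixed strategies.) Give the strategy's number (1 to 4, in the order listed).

Firm B prefers columns that give Firm A less. Compare medium price with low price: -1 < 0, 5 < 6, -6 < 2, -6 < 3.
So low price strictly dominates medium price for Firm B; medium price is strictly dominated.

2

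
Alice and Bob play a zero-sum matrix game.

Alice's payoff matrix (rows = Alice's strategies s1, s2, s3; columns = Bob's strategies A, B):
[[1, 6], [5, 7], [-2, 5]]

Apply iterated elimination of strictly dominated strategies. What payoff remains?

5

Row s1 is strictly dominated by row s2 (5>1, 7>6); eliminate s1.
Column B is strictly dominated by A for Bob (5<7, -2<5); eliminate B.
Row s3 is strictly dominated by row s2 (5>-2); eliminate s3.
Only (s2, A) remains, with payoff 5.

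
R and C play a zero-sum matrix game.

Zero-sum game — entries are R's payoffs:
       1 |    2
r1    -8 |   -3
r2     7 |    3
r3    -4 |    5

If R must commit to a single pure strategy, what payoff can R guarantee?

The worst-case payoff for each row is r1: -8, r2: 3, r3: -4.
The best of these is 3.

3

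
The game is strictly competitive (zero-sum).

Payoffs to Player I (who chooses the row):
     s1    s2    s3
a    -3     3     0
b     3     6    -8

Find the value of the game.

Column s2 is strictly dominated by s1 for Player II (it gives Player I more in every row).
The remaining 2×2 game on (a, b) × (s1, s3) has no saddle point. Let Player I play a with probability p; indifference gives −3p + 3(1−p) = −8(1−p), so p = 11/14.
Similarly Player II's optimal q on s1 is 4/7, and the value is -3·(4/7) + (0)·(3/7) = -12/7.

-12/7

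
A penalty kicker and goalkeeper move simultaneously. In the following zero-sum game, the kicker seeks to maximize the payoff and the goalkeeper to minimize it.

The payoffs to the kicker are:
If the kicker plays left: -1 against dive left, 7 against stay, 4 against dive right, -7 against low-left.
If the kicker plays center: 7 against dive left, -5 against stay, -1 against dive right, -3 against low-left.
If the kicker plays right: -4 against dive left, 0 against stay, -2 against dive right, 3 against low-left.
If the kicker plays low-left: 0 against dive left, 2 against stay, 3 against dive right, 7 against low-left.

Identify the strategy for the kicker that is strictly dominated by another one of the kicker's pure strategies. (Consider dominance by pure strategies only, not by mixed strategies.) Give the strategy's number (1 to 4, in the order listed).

Compare right with low-left: 0 > -4, 2 > 0, 3 > -2, 7 > 3.
So low-left strictly dominates right for the kicker; right is strictly dominated.

3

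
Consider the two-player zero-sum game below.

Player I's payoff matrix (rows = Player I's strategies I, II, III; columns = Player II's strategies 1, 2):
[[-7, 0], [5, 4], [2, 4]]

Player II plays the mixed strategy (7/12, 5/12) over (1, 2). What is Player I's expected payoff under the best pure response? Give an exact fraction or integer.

I: (-7)·(7/12) + (0)·(5/12) = -49/12.
II: (5)·(7/12) + (4)·(5/12) = 55/12.
III: (2)·(7/12) + (4)·(5/12) = 17/6.
The best pure response is II with expected payoff 55/12.

55/12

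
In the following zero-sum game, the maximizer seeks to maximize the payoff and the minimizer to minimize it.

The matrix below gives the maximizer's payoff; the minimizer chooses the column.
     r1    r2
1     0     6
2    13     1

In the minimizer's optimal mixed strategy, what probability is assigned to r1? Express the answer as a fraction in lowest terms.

Row minima are 0 and 1, so the maximizer's maximin is 1; column maxima are 13 and 6, so the minimizer's minimax is 6. These differ, so the equilibrium is in mixed strategies.
Let the minimizer play r1 with probability q. The maximizer is indifferent when 6(1−q) = 13q + (1−q), giving q = 5/18.

5/18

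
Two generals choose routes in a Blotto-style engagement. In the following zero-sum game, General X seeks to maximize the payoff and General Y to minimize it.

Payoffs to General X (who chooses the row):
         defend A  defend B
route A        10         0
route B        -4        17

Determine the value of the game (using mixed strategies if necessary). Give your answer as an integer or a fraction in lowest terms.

Row minima are 0 and -4, so General X's maximin is 0; column maxima are 10 and 17, so General Y's minimax is 10. These differ, so the equilibrium is in mixed strategies.
Let General X play route A with probability p. General Y is indifferent when 10p − 4(1−p) = 17(1−p), giving p = 21/31.
Let General Y play defend A with probability q. General X is indifferent when 10q = −4q + 17(1−q), giving q = 17/31.
The value is 10·(17/31) + (0)·(14/31) = 170/31.

170/31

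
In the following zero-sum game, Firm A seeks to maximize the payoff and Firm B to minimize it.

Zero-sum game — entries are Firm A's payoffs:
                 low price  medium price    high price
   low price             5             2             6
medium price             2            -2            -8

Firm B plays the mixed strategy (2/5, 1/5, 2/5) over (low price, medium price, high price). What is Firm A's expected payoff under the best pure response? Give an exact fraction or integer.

24/5

low price: (5)·(2/5) + (2)·(1/5) + (6)·(2/5) = 24/5.
medium price: (2)·(2/5) + (-2)·(1/5) + (-8)·(2/5) = -14/5.
The best pure response is low price with expected payoff 24/5.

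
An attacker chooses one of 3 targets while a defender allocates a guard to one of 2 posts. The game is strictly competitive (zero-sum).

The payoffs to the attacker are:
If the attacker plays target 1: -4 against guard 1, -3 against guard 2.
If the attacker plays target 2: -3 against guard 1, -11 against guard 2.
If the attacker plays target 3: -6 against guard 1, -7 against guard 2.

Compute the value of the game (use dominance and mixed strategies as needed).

Row target 3 is strictly dominated by row target 1, so the attacker never plays it.
The remaining 2×2 game on (target 1, target 2) × (guard 1, guard 2) has no saddle point. Let the attacker play target 1 with probability p; indifference gives −4p − 3(1−p) = −3p − 11(1−p), so p = 8/9.
Similarly the defender's optimal q on guard 1 is 8/9, and the value is -4·(8/9) + (-3)·(1/9) = -35/9.

-35/9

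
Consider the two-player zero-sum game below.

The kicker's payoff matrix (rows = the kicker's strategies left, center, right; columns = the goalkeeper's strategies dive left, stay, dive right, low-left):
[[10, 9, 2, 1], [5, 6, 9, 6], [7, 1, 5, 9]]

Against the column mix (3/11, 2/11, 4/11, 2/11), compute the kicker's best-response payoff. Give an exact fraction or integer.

75/11

left: (10)·(3/11) + (9)·(2/11) + (2)·(4/11) + (1)·(2/11) = 58/11.
center: (5)·(3/11) + (6)·(2/11) + (9)·(4/11) + (6)·(2/11) = 75/11.
right: (7)·(3/11) + (1)·(2/11) + (5)·(4/11) + (9)·(2/11) = 61/11.
The best pure response is center with expected payoff 75/11.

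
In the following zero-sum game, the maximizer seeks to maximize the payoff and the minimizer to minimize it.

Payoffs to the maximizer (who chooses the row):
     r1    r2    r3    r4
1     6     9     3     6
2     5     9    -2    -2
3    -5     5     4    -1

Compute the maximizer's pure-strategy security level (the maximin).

The worst-case payoff for each row is 1: 3, 2: -2, 3: -5.
The best of these is 3.

3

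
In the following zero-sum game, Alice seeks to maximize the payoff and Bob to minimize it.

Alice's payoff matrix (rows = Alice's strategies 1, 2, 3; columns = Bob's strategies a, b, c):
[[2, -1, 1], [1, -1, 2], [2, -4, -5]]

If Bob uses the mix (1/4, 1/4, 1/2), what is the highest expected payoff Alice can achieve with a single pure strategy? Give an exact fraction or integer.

1

1: (2)·(1/4) + (-1)·(1/4) + (1)·(1/2) = 3/4.
2: (1)·(1/4) + (-1)·(1/4) + (2)·(1/2) = 1.
3: (2)·(1/4) + (-4)·(1/4) + (-5)·(1/2) = -3.
The best pure response is 2 with expected payoff 1.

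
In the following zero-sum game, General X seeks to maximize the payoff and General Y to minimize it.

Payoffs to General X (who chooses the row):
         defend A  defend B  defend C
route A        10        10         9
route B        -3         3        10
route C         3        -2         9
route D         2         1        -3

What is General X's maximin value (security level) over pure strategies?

9

The worst-case payoff for each row is route A: 9, route B: -3, route C: -2, route D: -3.
The best of these is 9.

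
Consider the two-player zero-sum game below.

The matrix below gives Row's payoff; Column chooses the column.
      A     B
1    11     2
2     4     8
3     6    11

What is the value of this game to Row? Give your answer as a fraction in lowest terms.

109/14

Row 2 is strictly dominated by row 3, so Row never plays it.
The remaining 2×2 game on (1, 3) × (A, B) has no saddle point. Let Row play 1 with probability p; indifference gives 11p + 6(1−p) = 2p + 11(1−p), so p = 5/14.
Similarly Column's optimal q on A is 9/14, and the value is 11·(9/14) + (2)·(5/14) = 109/14.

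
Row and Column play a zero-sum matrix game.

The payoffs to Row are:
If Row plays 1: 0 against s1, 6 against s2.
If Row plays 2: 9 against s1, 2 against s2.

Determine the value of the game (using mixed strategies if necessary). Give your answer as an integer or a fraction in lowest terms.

54/13

Row minima are 0 and 2, so Row's maximin is 2; column maxima are 9 and 6, so Column's minimax is 6. These differ, so the equilibrium is in mixed strategies.
Let Row play 1 with probability p. Column is indifferent when 9(1−p) = 6p + 2(1−p), giving p = 7/13.
Let Column play s1 with probability q. Row is indifferent when 6(1−q) = 9q + 2(1−q), giving q = 4/13.
The value is 0·(4/13) + (6)·(9/13) = 54/13.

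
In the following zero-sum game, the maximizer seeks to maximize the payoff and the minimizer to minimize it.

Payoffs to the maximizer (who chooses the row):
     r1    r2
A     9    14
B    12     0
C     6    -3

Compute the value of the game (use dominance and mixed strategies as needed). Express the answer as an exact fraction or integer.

Row C is strictly dominated by row B, so the maximizer never plays it.
The remaining 2×2 game on (A, B) × (r1, r2) has no saddle point. Let the maximizer play A with probability p; indifference gives 9p + 12(1−p) = 14p, so p = 12/17.
Similarly the minimizer's optimal q on r1 is 14/17, and the value is 9·(14/17) + (14)·(3/17) = 168/17.

168/17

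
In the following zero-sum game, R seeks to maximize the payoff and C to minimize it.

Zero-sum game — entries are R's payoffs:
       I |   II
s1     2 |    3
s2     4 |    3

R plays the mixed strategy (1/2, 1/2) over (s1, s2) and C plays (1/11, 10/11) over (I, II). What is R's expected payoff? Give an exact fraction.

Against (1/11, 10/11), each row's expected payoff is s1: 32/11; s2: 34/11.
Taking the (1/2, 1/2)-weighted average: (1/2)·(32/11) + (1/2)·(34/11) = 3.

3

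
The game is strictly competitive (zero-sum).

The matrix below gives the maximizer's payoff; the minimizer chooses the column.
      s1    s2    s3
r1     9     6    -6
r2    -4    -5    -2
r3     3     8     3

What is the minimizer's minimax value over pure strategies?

3

The worst case (largest entry) in each column is s1: 9, s2: 8, s3: 3.
The best (smallest) of these is 3.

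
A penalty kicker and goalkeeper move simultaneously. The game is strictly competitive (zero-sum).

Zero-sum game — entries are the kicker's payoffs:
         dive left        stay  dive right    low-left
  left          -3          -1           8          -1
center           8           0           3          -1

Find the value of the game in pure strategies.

Row minima: -3, -1 → the kicker's maximin is -1.
Column maxima: 8, 0, 8, -1 → the goalkeeper's minimax is -1.
They coincide at (center, low-left), so the value is -1.

-1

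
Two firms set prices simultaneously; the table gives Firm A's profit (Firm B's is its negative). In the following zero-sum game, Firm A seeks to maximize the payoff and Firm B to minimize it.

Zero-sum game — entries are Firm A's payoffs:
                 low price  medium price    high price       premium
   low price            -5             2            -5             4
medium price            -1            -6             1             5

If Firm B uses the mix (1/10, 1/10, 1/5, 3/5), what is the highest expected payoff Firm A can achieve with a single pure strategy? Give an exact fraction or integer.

low price: (-5)·(1/10) + (2)·(1/10) + (-5)·(1/5) + (4)·(3/5) = 11/10.
medium price: (-1)·(1/10) + (-6)·(1/10) + (1)·(1/5) + (5)·(3/5) = 5/2.
The best pure response is medium price with expected payoff 5/2.

5/2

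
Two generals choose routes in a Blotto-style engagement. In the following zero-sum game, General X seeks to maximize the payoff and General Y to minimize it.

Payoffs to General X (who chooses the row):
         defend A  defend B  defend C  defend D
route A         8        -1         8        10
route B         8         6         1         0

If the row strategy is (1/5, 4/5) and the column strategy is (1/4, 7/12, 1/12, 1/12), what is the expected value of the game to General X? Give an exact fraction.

Against (1/4, 7/12, 1/12, 1/12), each row's expected payoff is route A: 35/12; route B: 67/12.
Taking the (1/5, 4/5)-weighted average: (1/5)·(35/12) + (4/5)·(67/12) = 101/20.

101/20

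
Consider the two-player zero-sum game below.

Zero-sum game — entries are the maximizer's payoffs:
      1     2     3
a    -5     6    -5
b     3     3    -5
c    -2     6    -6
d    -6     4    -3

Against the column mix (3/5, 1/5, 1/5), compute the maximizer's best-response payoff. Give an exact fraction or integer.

a: (-5)·(3/5) + (6)·(1/5) + (-5)·(1/5) = -14/5.
b: (3)·(3/5) + (3)·(1/5) + (-5)·(1/5) = 7/5.
c: (-2)·(3/5) + (6)·(1/5) + (-6)·(1/5) = -6/5.
d: (-6)·(3/5) + (4)·(1/5) + (-3)·(1/5) = -17/5.
The best pure response is b with expected payoff 7/5.

7/5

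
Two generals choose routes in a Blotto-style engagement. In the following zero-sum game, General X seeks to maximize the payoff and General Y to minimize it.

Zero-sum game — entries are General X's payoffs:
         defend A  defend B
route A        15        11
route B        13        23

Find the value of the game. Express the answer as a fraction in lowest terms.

Row minima are 11 and 13, so General X's maximin is 13; column maxima are 15 and 23, so General Y's minimax is 15. These differ, so the equilibrium is in mixed strategies.
Let General X play route A with probability p. General Y is indifferent when 15p + 13(1−p) = 11p + 23(1−p), giving p = 5/7.
Let General Y play defend A with probability q. General X is indifferent when 15q + 11(1−q) = 13q + 23(1−q), giving q = 6/7.
The value is 15·(6/7) + (11)·(1/7) = 101/7.

101/7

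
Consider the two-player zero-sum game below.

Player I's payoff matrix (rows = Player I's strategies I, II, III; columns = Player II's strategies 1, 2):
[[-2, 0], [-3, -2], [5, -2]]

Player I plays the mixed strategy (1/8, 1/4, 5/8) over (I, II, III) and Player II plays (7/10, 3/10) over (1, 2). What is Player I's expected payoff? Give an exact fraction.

77/80

Against (7/10, 3/10), each row's expected payoff is I: -7/5; II: -27/10; III: 29/10.
Taking the (1/8, 1/4, 5/8)-weighted average: (1/8)·(-7/5) + (1/4)·(-27/10) + (5/8)·(29/10) = 77/80.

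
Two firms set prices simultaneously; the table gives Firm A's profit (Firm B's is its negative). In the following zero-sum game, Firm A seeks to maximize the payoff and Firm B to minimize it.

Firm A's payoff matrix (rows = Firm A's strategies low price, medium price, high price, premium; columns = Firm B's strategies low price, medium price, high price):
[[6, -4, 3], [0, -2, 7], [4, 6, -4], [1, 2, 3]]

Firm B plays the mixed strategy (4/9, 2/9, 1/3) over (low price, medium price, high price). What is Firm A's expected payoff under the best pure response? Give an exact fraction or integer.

25/9

low price: (6)·(4/9) + (-4)·(2/9) + (3)·(1/3) = 25/9.
medium price: (0)·(4/9) + (-2)·(2/9) + (7)·(1/3) = 17/9.
high price: (4)·(4/9) + (6)·(2/9) + (-4)·(1/3) = 16/9.
premium: (1)·(4/9) + (2)·(2/9) + (3)·(1/3) = 17/9.
The best pure response is low price with expected payoff 25/9.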